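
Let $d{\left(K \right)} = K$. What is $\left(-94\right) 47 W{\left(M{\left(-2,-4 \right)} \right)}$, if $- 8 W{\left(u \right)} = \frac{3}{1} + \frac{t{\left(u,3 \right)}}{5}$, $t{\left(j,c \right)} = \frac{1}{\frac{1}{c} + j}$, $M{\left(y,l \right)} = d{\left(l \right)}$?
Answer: $\frac{178929}{110} \approx 1626.6$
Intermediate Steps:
$M{\left(y,l \right)} = l$
$t{\left(j,c \right)} = \frac{1}{j + \frac{1}{c}}$
$W{\left(u \right)} = - \frac{3}{8} - \frac{3}{40 \left(1 + 3 u\right)}$ ($W{\left(u \right)} = - \frac{\frac{3}{1} + \frac{3 \frac{1}{1 + 3 u}}{5}}{8} = - \frac{3 \cdot 1 + \frac{3}{1 + 3 u} \frac{1}{5}}{8} = - \frac{3 + \frac{3}{5 \left(1 + 3 u\right)}}{8} = - \frac{3}{8} - \frac{3}{40 \left(1 + 3 u\right)}$)
$\left(-94\right) 47 W{\left(M{\left(-2,-4 \right)} \right)} = \left(-94\right) 47 \frac{9 \left(-2 - -20\right)}{40 \left(1 + 3 \left(-4\right)\right)} = - 4418 \frac{9 \left(-2 + 20\right)}{40 \left(1 - 12\right)} = - 4418 \cdot \frac{9}{40} \frac{1}{-11} \cdot 18 = - 4418 \cdot \frac{9}{40} \left(- \frac{1}{11}\right) 18 = \left(-4418\right) \left(- \frac{81}{220}\right) = \frac{178929}{110}$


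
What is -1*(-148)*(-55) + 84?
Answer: -8056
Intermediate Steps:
-1*(-148)*(-55) + 84 = 148*(-55) + 84 = -8140 + 84 = -8056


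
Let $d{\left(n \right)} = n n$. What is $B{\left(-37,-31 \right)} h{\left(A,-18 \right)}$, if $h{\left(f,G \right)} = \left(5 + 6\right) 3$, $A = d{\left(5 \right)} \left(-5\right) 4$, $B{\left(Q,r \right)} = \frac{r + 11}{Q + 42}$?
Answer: $-132$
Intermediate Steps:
$B{\left(Q,r \right)} = \frac{11 + r}{42 + Q}$
$d{\left(n \right)} = n^{2}$
$A = -500$ ($A = 5^{2} \left(-5\right) 4 = 25 \left(-5\right) 4 = \left(-125\right) 4 = -500$)
$h{\left(f,G \right)} = 33$ ($h{\left(f,G \right)} = 11 \cdot 3 = 33$)
$B{\left(-37,-31 \right)} h{\left(A,-18 \right)} = \frac{11 - 31}{42 - 37} \cdot 33 = \frac{1}{5} \left(-20\right) 33 = \left(-4\right) 33 = -132$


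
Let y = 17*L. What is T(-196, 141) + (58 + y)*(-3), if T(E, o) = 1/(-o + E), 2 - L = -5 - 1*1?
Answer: -196135/337 ≈ -582.00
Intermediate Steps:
L = 8 (L = 2 - (-5 - 1*1) = 2 - (-5 - 1) = 2 - 1*(-6) = 2 + 6 = 8)
y = 136 (y = 17*8 = 136)
T(E, o) = 1/(E - o)
T(-196, 141) + (58 + y)*(-3) = 1/(-196 - 1*141) + (58 + 136)*(-3) = 1/(-196 - 141) + 194*(-3) = 1/(-337) - 582 = -1/337 - 582 = -196135/337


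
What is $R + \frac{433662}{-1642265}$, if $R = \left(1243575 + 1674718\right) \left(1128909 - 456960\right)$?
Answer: $\frac{3220389801715870443}{1642265} \approx 1.9609 \cdot 10^{12}$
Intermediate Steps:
$R = 1960944063057$ ($R = 2918293 \cdot 671949 = 1960944063057$)
$R + \frac{433662}{-1642265} = 1960944063057 + \frac{433662}{-1642265} = 1960944063057 + 433662 \left(- \frac{1}{1642265}\right) = 1960944063057 - \frac{433662}{1642265} = \frac{3220389801715870443}{1642265}$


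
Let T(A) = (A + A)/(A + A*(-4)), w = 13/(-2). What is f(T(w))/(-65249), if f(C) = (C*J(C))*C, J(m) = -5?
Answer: 20/587241 ≈ 3.4058e-5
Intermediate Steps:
w = -13/2 (w = 13*(-½) = -13/2 ≈ -6.5000)
T(A) = -⅔ (T(A) = (2*A)/(A - 4*A) = (2*A)/((-3*A)) = (2*A)*(-1/(3*A)) = -⅔)
f(C) = -5*C² (f(C) = (C*(-5))*C = (-5*C)*C = -5*C²)
f(T(w))/(-65249) = -5*(-⅔)²/(-65249) = -5*4/9*(-1/65249) = -20/9*(-1/65249) = 20/587241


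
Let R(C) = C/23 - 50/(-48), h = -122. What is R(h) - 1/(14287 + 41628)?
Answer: -131568547/30865080 ≈ -4.2627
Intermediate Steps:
R(C) = 25/24 + C/23 (R(C) = C*(1/23) - 50*(-1/48) = C/23 + 25/24 = 25/24 + C/23)
R(h) - 1/(14287 + 41628) = (25/24 + (1/23)*(-122)) - 1/(14287 + 41628) = (25/24 - 122/23) - 1/55915 = -2353/552 - 1*1/55915 = -2353/552 - 1/55915 = -131568547/30865080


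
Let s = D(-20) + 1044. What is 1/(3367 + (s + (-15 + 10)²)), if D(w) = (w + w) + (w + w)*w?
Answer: 1/5196 ≈ 0.00019246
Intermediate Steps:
D(w) = 2*w + 2*w² (D(w) = 2*w + (2*w)*w = 2*w + 2*w²)
s = 1804 (s = 2*(-20)*(1 - 20) + 1044 = 2*(-20)*(-19) + 1044 = 760 + 1044 = 1804)
1/(3367 + (s + (-15 + 10)²)) = 1/(3367 + (1804 + (-15 + 10)²)) = 1/(3367 + (1804 + (-5)²)) = 1/(3367 + (1804 + 25)) = 1/(3367 + 1829) = 1/5196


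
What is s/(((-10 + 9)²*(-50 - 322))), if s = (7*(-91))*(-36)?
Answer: -1911/31 ≈ -61.645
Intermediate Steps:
s = 22932 (s = -637*(-36) = 22932)
s/(((-10 + 9)²*(-50 - 322))) = 22932/(((-10 + 9)²*(-50 - 322))) = 22932/(((-1)²*(-372))) = 22932/((1*(-372))) = 22932/(-372) = 22932*(-1/372) = -1911/31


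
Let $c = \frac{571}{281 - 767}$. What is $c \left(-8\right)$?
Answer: $\frac{2284}{243} \approx 9.3992$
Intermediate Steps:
$c = - \frac{571}{486}$ ($c = \frac{571}{-486} = 571 \left(- \frac{1}{486}\right) = - \frac{571}{486} \approx -1.1749$)
$c \left(-8\right) = \left(- \frac{571}{486}\right) \left(-8\right) = \frac{2284}{243}$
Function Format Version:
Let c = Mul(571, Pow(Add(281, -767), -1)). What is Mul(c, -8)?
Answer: Rational(2284, 243) ≈ 9.3992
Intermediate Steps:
c = Rational(-571, 486) (c = Mul(571, Pow(-486, -1)) = Mul(571, Rational(-1, 486)) = Rational(-571, 486) ≈ -1.1749)
Mul(c, -8) = Mul(Rational(-571, 486), -8) = Rational(2284, 243)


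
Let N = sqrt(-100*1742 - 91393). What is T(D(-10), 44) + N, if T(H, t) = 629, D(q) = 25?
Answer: 629 + I*sqrt(265593) ≈ 629.0 + 515.36*I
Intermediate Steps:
N = I*sqrt(265593) (N = sqrt(-174200 - 91393) = sqrt(-265593) = I*sqrt(265593) ≈ 515.36*I)
T(D(-10), 44) + N = 629 + I*sqrt(265593)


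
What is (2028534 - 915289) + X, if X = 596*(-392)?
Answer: 879613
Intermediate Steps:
X = -233632
(2028534 - 915289) + X = (2028534 - 915289) - 233632 = 1113245 - 233632 = 879613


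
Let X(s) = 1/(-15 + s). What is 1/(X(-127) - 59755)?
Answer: -142/8485211 ≈ -1.6735e-5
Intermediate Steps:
1/(X(-127) - 59755) = 1/(1/(-15 - 127) - 59755) = 1/(1/(-142) - 59755) = 1/(-1/142 - 59755) = 1/(-8485211/142) = -142/8485211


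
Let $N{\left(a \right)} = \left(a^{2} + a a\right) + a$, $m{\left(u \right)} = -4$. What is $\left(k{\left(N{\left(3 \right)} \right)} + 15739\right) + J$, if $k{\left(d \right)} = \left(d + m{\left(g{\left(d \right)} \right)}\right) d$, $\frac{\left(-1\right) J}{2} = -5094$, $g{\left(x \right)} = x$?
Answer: $26284$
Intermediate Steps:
$N{\left(a \right)} = a + 2 a^{2}$ ($N{\left(a \right)} = \left(a^{2} + a^{2}\right) + a = 2 a^{2} + a = a + 2 a^{2}$)
$J = 10188$ ($J = \left(-2\right) \left(-5094\right) = 10188$)
$k{\left(d \right)} = d \left(-4 + d\right)$ ($k{\left(d \right)} = \left(d - 4\right) d = \left(-4 + d\right) d = d \left(-4 + d\right)$)
$\left(k{\left(N{\left(3 \right)} \right)} + 15739\right) + J = \left(3 \left(1 + 2 \cdot 3\right) \left(-4 + 3 \left(1 + 2 \cdot 3\right)\right) + 15739\right) + 10188 = \left(3 \left(1 + 6\right) \left(-4 + 3 \left(1 + 6\right)\right) + 15739\right) + 10188 = \left(3 \cdot 7 \left(-4 + 3 \cdot 7\right) + 15739\right) + 10188 = \left(21 \left(-4 + 21\right) + 15739\right) + 10188 = \left(21 \cdot 17 + 15739\right) + 10188 = \left(357 + 15739\right) + 10188 = 16096 + 10188 = 26284$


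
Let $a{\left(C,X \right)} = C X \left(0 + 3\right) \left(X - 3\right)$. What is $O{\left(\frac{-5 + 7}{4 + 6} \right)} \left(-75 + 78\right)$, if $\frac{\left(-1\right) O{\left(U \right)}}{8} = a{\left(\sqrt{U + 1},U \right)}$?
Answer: $\frac{1008 \sqrt{30}}{125} \approx 44.168$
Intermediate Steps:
$a{\left(C,X \right)} = C X \left(-9 + 3 X\right)$ ($a{\left(C,X \right)} = C X 3 \left(-3 + X\right) = C X \left(-9 + 3 X\right)$)
$O{\left(U \right)} = - 24 U \sqrt{1 + U} \left(-3 + U\right)$ ($O{\left(U \right)} = - 8 \cdot 3 \sqrt{U + 1} U \left(-3 + U\right) = - 8 \cdot 3 \sqrt{1 + U} U \left(-3 + U\right) = - 8 \cdot 3 U \sqrt{1 + U} \left(-3 + U\right) = - 24 U \sqrt{1 + U} \left(-3 + U\right)$)
$O{\left(\frac{-5 + 7}{4 + 6} \right)} \left(-75 + 78\right) = 24 \frac{-5 + 7}{4 + 6} \sqrt{1 + \frac{-5 + 7}{4 + 6}} \left(3 - \frac{-5 + 7}{4 + 6}\right) \left(-75 + 78\right) = 24 \cdot \frac{2}{10} \sqrt{1 + \frac{2}{10}} \left(3 - \frac{2}{10}\right) 3 = 24 \cdot 2 \cdot \frac{1}{10} \sqrt{1 + 2 \cdot \frac{1}{10}} \left(3 - 2 \cdot \frac{1}{10}\right) 3 = 24 \cdot \frac{1}{5} \sqrt{1 + \frac{1}{5}} \left(3 - \frac{1}{5}\right) 3 = 24 \cdot \frac{1}{5} \sqrt{\frac{6}{5}} \left(3 - \frac{1}{5}\right) 3 = 24 \cdot \frac{1}{5} \frac{\sqrt{30}}{5} \cdot \frac{14}{5} \cdot 3 = \frac{336 \sqrt{30}}{125} \cdot 3 = \frac{1008 \sqrt{30}}{125}$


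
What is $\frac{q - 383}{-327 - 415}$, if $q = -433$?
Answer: $\frac{408}{371} \approx 1.0997$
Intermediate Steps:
$\frac{q - 383}{-327 - 415} = \frac{-433 - 383}{-327 - 415} = - \frac{816}{-742} = \left(-816\right) \left(- \frac{1}{742}\right) = \frac{408}{371}$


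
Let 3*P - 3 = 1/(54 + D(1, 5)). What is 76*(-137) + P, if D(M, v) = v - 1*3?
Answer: -1749047/168 ≈ -10411.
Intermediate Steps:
D(M, v) = -3 + v (D(M, v) = v - 3 = -3 + v)
P = 169/168 (P = 1 + 1/(3*(54 + (-3 + 5))) = 1 + 1/(3*(54 + 2)) = 1 + (1/3)/56 = 1 + (1/3)*(1/56) = 1 + 1/168 = 169/168 ≈ 1.0060)
76*(-137) + P = 76*(-137) + 169/168 = -10412 + 169/168 = -1749047/168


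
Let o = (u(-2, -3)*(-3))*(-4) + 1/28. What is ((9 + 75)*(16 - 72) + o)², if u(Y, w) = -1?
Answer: 17436410209/784 ≈ 2.2240e+7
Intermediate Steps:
o = -335/28 (o = -1*(-3)*(-4) + 1/28 = 3*(-4) + 1/28 = -12 + 1/28 = -335/28 ≈ -11.964)
((9 + 75)*(16 - 72) + o)² = ((9 + 75)*(16 - 72) - 335/28)² = (84*(-56) - 335/28)² = (-4704 - 335/28)² = (-132047/28)² = 17436410209/784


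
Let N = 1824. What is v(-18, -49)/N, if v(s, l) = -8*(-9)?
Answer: 3/76 ≈ 0.039474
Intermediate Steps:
v(s, l) = 72
v(-18, -49)/N = 72/1824 = 72*(1/1824) = 3/76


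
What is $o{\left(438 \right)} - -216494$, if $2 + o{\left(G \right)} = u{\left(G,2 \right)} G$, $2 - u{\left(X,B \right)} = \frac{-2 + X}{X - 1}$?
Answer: $\frac{94798848}{437} \approx 2.1693 \cdot 10^{5}$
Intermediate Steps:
$u{\left(X,B \right)} = 2 - \frac{-2 + X}{-1 + X}$ ($u{\left(X,B \right)} = 2 - \frac{-2 + X}{X - 1} = 2 - \frac{-2 + X}{-1 + X}$)
$o{\left(G \right)} = -2 + \frac{G^{2}}{-1 + G}$ ($o{\left(G \right)} = -2 + \frac{G}{-1 + G} G = -2 + \frac{G^{2}}{-1 + G}$)
$o{\left(438 \right)} - -216494 = \frac{2 + 438^{2} - 876}{-1 + 438} - -216494 = \frac{2 + 191844 - 876}{437} + 216494 = \frac{1}{437} \cdot 190970 + 216494 = \frac{190970}{437} + 216494 = \frac{94798848}{437}$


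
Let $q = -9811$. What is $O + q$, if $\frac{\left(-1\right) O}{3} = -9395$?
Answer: $18374$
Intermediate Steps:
$O = 28185$ ($O = \left(-3\right) \left(-9395\right) = 28185$)
$O + q = 28185 - 9811 = 18374$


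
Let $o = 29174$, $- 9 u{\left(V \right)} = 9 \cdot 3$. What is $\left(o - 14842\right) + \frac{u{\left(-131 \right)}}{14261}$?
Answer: $\frac{204388649}{14261} \approx 14332.0$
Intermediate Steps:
$u{\left(V \right)} = -3$ ($u{\left(V \right)} = - \frac{9 \cdot 3}{9} = \left(- \frac{1}{9}\right) 27 = -3$)
$\left(o - 14842\right) + \frac{u{\left(-131 \right)}}{14261} = \left(29174 - 14842\right) - \frac{3}{14261} = 14332 - \frac{3}{14261} = \frac{204388649}{14261}$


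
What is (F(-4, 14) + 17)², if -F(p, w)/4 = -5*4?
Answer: 9409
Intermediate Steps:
F(p, w) = 80 (F(p, w) = -(-20)*4 = -4*(-20) = 80)
(F(-4, 14) + 17)² = (80 + 17)² = 97² = 9409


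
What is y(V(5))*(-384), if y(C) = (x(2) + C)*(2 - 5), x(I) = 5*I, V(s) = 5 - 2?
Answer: 14976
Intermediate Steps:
V(s) = 3
y(C) = -30 - 3*C (y(C) = (5*2 + C)*(2 - 5) = (10 + C)*(-3) = -30 - 3*C)
y(V(5))*(-384) = (-30 - 3*3)*(-384) = (-30 - 9)*(-384) = -39*(-384) = 14976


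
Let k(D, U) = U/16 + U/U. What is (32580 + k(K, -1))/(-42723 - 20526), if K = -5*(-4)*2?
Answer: -173765/337328 ≈ -0.51512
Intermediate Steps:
K = 40 (K = 20*2 = 40)
k(D, U) = 1 + U/16 (k(D, U) = U*(1/16) + 1 = U/16 + 1 = 1 + U/16)
(32580 + k(K, -1))/(-42723 - 20526) = (32580 + (1 + (1/16)*(-1)))/(-42723 - 20526) = (32580 + (1 - 1/16))/(-63249) = (32580 + 15/16)*(-1/63249) = (521295/16)*(-1/63249) = -173765/337328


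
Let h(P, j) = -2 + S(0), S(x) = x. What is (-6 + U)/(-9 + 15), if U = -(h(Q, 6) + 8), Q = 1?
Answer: -2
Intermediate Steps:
h(P, j) = -2 (h(P, j) = -2 + 0 = -2)
U = -6 (U = -(-2 + 8) = -1*6 = -6)
(-6 + U)/(-9 + 15) = (-6 - 6)/(-9 + 15) = -12/6 = (⅙)*(-12) = -2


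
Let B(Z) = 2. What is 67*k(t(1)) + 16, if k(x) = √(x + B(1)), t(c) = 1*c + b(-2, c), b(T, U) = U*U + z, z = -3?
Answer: 83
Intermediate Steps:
b(T, U) = -3 + U² (b(T, U) = U*U - 3 = U² - 3 = -3 + U²)
t(c) = -3 + c + c² (t(c) = 1*c + (-3 + c²) = c + (-3 + c²) = -3 + c + c²)
k(x) = √(2 + x) (k(x) = √(x + 2) = √(2 + x))
67*k(t(1)) + 16 = 67*√(2 + (-3 + 1 + 1²)) + 16 = 67*√(2 + (-3 + 1 + 1)) + 16 = 67*√(2 - 1) + 16 = 67*√1 + 16 = 67*1 + 16 = 67 + 16 = 83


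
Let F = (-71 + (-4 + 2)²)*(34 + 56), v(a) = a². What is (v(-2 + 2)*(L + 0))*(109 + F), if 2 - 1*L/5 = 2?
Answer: 0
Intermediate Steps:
L = 0 (L = 10 - 5*2 = 10 - 10 = 0)
F = -6030 (F = (-71 + (-2)²)*90 = (-71 + 4)*90 = -67*90 = -6030)
(v(-2 + 2)*(L + 0))*(109 + F) = ((-2 + 2)²*(0 + 0))*(109 - 6030) = (0²*0)*(-5921) = (0*0)*(-5921) = 0*(-5921) = 0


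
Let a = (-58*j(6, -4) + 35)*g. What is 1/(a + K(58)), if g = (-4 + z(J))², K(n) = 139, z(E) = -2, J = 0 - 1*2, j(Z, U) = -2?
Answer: 1/5575 ≈ 0.00017937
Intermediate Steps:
J = -2 (J = 0 - 2 = -2)
g = 36 (g = (-4 - 2)² = (-6)² = 36)
a = 5436 (a = (-58*(-2) + 35)*36 = (116 + 35)*36 = 151*36 = 5436)
1/(a + K(58)) = 1/(5436 + 139) = 1/5575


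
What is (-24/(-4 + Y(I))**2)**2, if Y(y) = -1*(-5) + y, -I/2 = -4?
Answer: 64/729 ≈ 0.087791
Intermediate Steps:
I = 8 (I = -2*(-4) = 8)
Y(y) = 5 + y
(-24/(-4 + Y(I))**2)**2 = (-24/(-4 + (5 + 8))**2)**2 = (-24/(-4 + 13)**2)**2 = (-24/(9**2))**2 = (-24/81)**2 = (-24*1/81)**2 = (-8/27)**2 = 64/729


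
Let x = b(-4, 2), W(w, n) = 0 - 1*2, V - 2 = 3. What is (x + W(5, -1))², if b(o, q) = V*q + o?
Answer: 16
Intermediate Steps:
V = 5 (V = 2 + 3 = 5)
W(w, n) = -2 (W(w, n) = 0 - 2 = -2)
b(o, q) = o + 5*q (b(o, q) = 5*q + o = o + 5*q)
x = 6 (x = -4 + 5*2 = -4 + 10 = 6)
(x + W(5, -1))² = (6 - 2)² = 4² = 16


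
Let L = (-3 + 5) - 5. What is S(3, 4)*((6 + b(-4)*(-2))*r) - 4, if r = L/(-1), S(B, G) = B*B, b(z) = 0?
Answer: 158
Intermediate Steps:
L = -3 (L = 2 - 5 = -3)
S(B, G) = B²
r = 3 (r = -3/(-1) = -3*(-1) = 3)
S(3, 4)*((6 + b(-4)*(-2))*r) - 4 = 3²*((6 + 0*(-2))*3) - 4 = 9*((6 + 0)*3) - 4 = 9*(6*3) - 4 = 9*18 - 4 = 162 - 4 = 158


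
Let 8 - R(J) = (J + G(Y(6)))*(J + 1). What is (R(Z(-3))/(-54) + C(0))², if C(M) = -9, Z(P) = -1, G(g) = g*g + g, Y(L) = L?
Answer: 61009/729 ≈ 83.689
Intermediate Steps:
G(g) = g + g² (G(g) = g² + g = g + g²)
R(J) = 8 - (1 + J)*(42 + J) (R(J) = 8 - (J + 6*(1 + 6))*(J + 1) = 8 - (J + 6*7)*(1 + J) = 8 - (J + 42)*(1 + J) = 8 - (42 + J)*(1 + J) = 8 - (1 + J)*(42 + J))
(R(Z(-3))/(-54) + C(0))² = ((-34 - 1*(-1)² - 43*(-1))/(-54) - 9)² = ((-34 - 1*1 + 43)*(-1/54) - 9)² = ((-34 - 1 + 43)*(-1/54) - 9)² = (8*(-1/54) - 9)² = (-4/27 - 9)² = (-247/27)² = 61009/729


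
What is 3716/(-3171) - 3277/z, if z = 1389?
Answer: -1728099/489391 ≈ -3.5311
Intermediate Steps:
3716/(-3171) - 3277/z = 3716/(-3171) - 3277/1389 = 3716*(-1/3171) - 3277*1/1389 = -3716/3171 - 3277/1389 = -1728099/489391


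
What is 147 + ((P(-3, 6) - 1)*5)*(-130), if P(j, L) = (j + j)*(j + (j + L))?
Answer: 797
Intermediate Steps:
P(j, L) = 2*j*(L + 2*j) (P(j, L) = (2*j)*(j + (L + j)) = (2*j)*(L + 2*j) = 2*j*(L + 2*j))
147 + ((P(-3, 6) - 1)*5)*(-130) = 147 + ((2*(-3)*(6 + 2*(-3)) - 1)*5)*(-130) = 147 + ((2*(-3)*(6 - 6) - 1)*5)*(-130) = 147 + ((2*(-3)*0 - 1)*5)*(-130) = 147 + ((0 - 1)*5)*(-130) = 147 - 1*5*(-130) = 147 - 5*(-130) = 147 + 650 = 797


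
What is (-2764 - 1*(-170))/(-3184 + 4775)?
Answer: -2594/1591 ≈ -1.6304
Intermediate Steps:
(-2764 - 1*(-170))/(-3184 + 4775) = (-2764 + 170)/1591 = -2594*1/1591 = -2594/1591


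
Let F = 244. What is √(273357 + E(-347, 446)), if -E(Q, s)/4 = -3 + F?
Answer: √272393 ≈ 521.91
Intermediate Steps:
E(Q, s) = -964 (E(Q, s) = -4*(-3 + 244) = -4*241 = -964)
√(273357 + E(-347, 446)) = √(273357 - 964) = √272393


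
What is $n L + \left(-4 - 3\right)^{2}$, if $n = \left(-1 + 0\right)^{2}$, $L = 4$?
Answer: $53$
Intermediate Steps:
$n = 1$ ($n = \left(-1\right)^{2} = 1$)
$n L + \left(-4 - 3\right)^{2} = 1 \cdot 4 + \left(-4 - 3\right)^{2} = 4 + \left(-7\right)^{2} = 4 + 49 = 53$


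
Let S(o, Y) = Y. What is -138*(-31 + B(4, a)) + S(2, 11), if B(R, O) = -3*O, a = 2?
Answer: 5117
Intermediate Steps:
-138*(-31 + B(4, a)) + S(2, 11) = -138*(-31 - 3*2) + 11 = -138*(-31 - 6) + 11 = -138*(-37) + 11 = 5106 + 11 = 5117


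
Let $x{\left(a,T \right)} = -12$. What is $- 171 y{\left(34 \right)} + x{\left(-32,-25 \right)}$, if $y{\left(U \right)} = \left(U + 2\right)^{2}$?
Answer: $-221628$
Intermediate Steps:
$y{\left(U \right)} = \left(2 + U\right)^{2}$
$- 171 y{\left(34 \right)} + x{\left(-32,-25 \right)} = - 171 \left(2 + 34\right)^{2} - 12 = - 171 \cdot 36^{2} - 12 = \left(-171\right) 1296 - 12 = -221616 - 12 = -221628$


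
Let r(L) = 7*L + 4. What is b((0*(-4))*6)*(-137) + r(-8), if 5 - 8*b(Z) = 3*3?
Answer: 33/2 ≈ 16.500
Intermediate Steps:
b(Z) = -½ (b(Z) = 5/8 - 3*3/8 = 5/8 - ⅛*9 = 5/8 - 9/8 = -½)
r(L) = 4 + 7*L
b((0*(-4))*6)*(-137) + r(-8) = -½*(-137) + (4 + 7*(-8)) = 137/2 + (4 - 56) = 137/2 - 52 = 33/2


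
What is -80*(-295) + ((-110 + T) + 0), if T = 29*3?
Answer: 23577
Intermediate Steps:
T = 87
-80*(-295) + ((-110 + T) + 0) = -80*(-295) + ((-110 + 87) + 0) = 23600 + (-23 + 0) = 23600 - 23 = 23577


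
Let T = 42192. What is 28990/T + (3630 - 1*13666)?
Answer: -211704961/21096 ≈ -10035.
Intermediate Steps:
28990/T + (3630 - 1*13666) = 28990/42192 + (3630 - 1*13666) = 28990*(1/42192) + (3630 - 13666) = 14495/21096 - 10036 = -211704961/21096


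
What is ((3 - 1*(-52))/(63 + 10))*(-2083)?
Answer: -114565/73 ≈ -1569.4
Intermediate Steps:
((3 - 1*(-52))/(63 + 10))*(-2083) = ((3 + 52)/73)*(-2083) = (55*(1/73))*(-2083) = (55/73)*(-2083) = -114565/73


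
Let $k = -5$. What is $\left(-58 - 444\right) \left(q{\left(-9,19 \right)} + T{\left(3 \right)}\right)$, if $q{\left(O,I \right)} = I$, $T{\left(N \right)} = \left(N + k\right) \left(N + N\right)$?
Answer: $-3514$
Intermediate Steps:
$T{\left(N \right)} = 2 N \left(-5 + N\right)$ ($T{\left(N \right)} = \left(N - 5\right) \left(N + N\right) = \left(-5 + N\right) 2 N = 2 N \left(-5 + N\right)$)
$\left(-58 - 444\right) \left(q{\left(-9,19 \right)} + T{\left(3 \right)}\right) = \left(-58 - 444\right) \left(19 + 2 \cdot 3 \left(-5 + 3\right)\right) = - 502 \left(19 + 2 \cdot 3 \left(-2\right)\right) = - 502 \left(19 - 12\right) = \left(-502\right) 7 = -3514$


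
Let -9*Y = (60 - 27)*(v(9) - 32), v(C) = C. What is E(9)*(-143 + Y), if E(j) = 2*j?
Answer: -1056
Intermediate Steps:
Y = 253/3 (Y = -(60 - 27)*(9 - 32)/9 = -11*(-23)/3 = -1/9*(-759) = 253/3 ≈ 84.333)
E(9)*(-143 + Y) = (2*9)*(-143 + 253/3) = 18*(-176/3) = -1056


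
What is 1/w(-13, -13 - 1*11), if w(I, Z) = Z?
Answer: -1/24 ≈ -0.041667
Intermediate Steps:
1/w(-13, -13 - 1*11) = 1/(-13 - 1*11) = 1/(-13 - 11) = 1/(-24) = -1/24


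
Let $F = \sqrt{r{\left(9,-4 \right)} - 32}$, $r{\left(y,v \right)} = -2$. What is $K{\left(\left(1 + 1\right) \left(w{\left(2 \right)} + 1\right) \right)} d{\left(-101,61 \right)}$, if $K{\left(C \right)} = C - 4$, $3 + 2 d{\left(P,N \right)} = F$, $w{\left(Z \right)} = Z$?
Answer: $-3 + i \sqrt{34} \approx -3.0 + 5.831 i$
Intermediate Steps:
$F = i \sqrt{34}$ ($F = \sqrt{-2 - 32} = \sqrt{-34} = i \sqrt{34} \approx 5.8309 i$)
$d{\left(P,N \right)} = - \frac{3}{2} + \frac{i \sqrt{34}}{2}$
$K{\left(C \right)} = -4 + C$
$K{\left(\left(1 + 1\right) \left(w{\left(2 \right)} + 1\right) \right)} d{\left(-101,61 \right)} = \left(-4 + \left(1 + 1\right) \left(2 + 1\right)\right) \left(- \frac{3}{2} + \frac{i \sqrt{34}}{2}\right) = \left(-4 + 2 \cdot 3\right) \left(- \frac{3}{2} + \frac{i \sqrt{34}}{2}\right) = \left(-4 + 6\right) \left(- \frac{3}{2} + \frac{i \sqrt{34}}{2}\right) = 2 \left(- \frac{3}{2} + \frac{i \sqrt{34}}{2}\right) = -3 + i \sqrt{34}$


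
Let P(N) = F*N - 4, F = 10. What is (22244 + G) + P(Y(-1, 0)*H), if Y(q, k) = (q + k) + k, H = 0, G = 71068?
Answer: 93308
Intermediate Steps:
Y(q, k) = q + 2*k (Y(q, k) = (k + q) + k = q + 2*k)
P(N) = -4 + 10*N (P(N) = 10*N - 4 = -4 + 10*N)
(22244 + G) + P(Y(-1, 0)*H) = (22244 + 71068) + (-4 + 10*((-1 + 2*0)*0)) = 93312 + (-4 + 10*((-1 + 0)*0)) = 93312 + (-4 + 10*(-1*0)) = 93312 + (-4 + 10*0) = 93312 + (-4 + 0) = 93312 - 4 = 93308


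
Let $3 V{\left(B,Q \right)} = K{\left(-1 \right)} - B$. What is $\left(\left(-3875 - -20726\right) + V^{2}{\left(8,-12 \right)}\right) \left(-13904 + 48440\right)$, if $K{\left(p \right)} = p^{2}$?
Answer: $\frac{1746462496}{3} \approx 5.8215 \cdot 10^{8}$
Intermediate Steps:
$V{\left(B,Q \right)} = \frac{1}{3} - \frac{B}{3}$ ($V{\left(B,Q \right)} = \frac{\left(-1\right)^{2} - B}{3} = \frac{1 - B}{3} = \frac{1}{3} - \frac{B}{3}$)
$\left(\left(-3875 - -20726\right) + V^{2}{\left(8,-12 \right)}\right) \left(-13904 + 48440\right) = \left(\left(-3875 - -20726\right) + \left(\frac{1}{3} - \frac{8}{3}\right)^{2}\right) \left(-13904 + 48440\right) = \left(\left(-3875 + 20726\right) + \left(\frac{1}{3} - \frac{8}{3}\right)^{2}\right) 34536 = \left(16851 + \left(- \frac{7}{3}\right)^{2}\right) 34536 = \left(16851 + \frac{49}{9}\right) 34536 = \frac{151708}{9} \cdot 34536 = \frac{1746462496}{3}$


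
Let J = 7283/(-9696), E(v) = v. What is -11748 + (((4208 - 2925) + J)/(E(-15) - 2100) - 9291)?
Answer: -86292009449/4101408 ≈ -21040.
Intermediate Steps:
J = -7283/9696 (J = 7283*(-1/9696) = -7283/9696 ≈ -0.75113)
-11748 + (((4208 - 2925) + J)/(E(-15) - 2100) - 9291) = -11748 + (((4208 - 2925) - 7283/9696)/(-15 - 2100) - 9291) = -11748 + ((1283 - 7283/9696)/(-2115) - 9291) = -11748 + ((12432685/9696)*(-1/2115) - 9291) = -11748 + (-2486537/4101408 - 9291) = -11748 - 38108668265/4101408 = -86292009449/4101408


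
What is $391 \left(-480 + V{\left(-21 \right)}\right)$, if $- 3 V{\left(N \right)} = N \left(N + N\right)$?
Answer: $-302634$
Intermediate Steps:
$V{\left(N \right)} = - \frac{2 N^{2}}{3}$ ($V{\left(N \right)} = - \frac{N \left(N + N\right)}{3} = - \frac{N 2 N}{3} = - \frac{2 N^{2}}{3}$)
$391 \left(-480 + V{\left(-21 \right)}\right) = 391 \left(-480 - \frac{2 \left(-21\right)^{2}}{3}\right) = 391 \left(-480 - 294\right) = 391 \left(-774\right) = -302634$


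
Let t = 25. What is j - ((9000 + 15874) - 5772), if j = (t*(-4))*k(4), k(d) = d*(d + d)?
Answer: -22302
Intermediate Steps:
k(d) = 2*d² (k(d) = d*(2*d) = 2*d²)
j = -3200 (j = (25*(-4))*(2*4²) = -200*16 = -100*32 = -3200)
j - ((9000 + 15874) - 5772) = -3200 - ((9000 + 15874) - 5772) = -3200 - (24874 - 5772) = -3200 - 1*19102 = -3200 - 19102 = -22302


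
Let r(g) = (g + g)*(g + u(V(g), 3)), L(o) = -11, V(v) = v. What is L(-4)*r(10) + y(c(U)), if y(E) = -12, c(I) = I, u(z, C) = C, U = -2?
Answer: -2872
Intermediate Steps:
r(g) = 2*g*(3 + g) (r(g) = (g + g)*(g + 3) = (2*g)*(3 + g) = 2*g*(3 + g))
L(-4)*r(10) + y(c(U)) = -22*10*(3 + 10) - 12 = -22*10*13 - 12 = -11*260 - 12 = -2860 - 12 = -2872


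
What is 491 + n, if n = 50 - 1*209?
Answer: 332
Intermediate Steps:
n = -159 (n = 50 - 209 = -159)
491 + n = 491 - 159 = 332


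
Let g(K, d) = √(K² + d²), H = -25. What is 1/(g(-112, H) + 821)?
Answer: 821/660872 - √13169/660872 ≈ 0.0010687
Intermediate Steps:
1/(g(-112, H) + 821) = 1/(√((-112)² + (-25)²) + 821) = 1/(√(12544 + 625) + 821) = 1/(√13169 + 821) = 1/(821 + √13169)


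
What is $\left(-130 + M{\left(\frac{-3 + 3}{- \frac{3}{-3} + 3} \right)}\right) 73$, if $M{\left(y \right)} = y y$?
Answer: $-9490$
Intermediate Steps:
$M{\left(y \right)} = y^{2}$
$\left(-130 + M{\left(\frac{-3 + 3}{- \frac{3}{-3} + 3} \right)}\right) 73 = \left(-130 + \left(\frac{-3 + 3}{- \frac{3}{-3} + 3}\right)^{2}\right) 73 = \left(-130 + \left(\frac{0}{\left(-3\right) \left(- \frac{1}{3}\right) + 3}\right)^{2}\right) 73 = \left(-130 + \left(\frac{0}{1 + 3}\right)^{2}\right) 73 = \left(-130 + \left(\frac{0}{4}\right)^{2}\right) 73 = \left(-130 + \left(0 \cdot \frac{1}{4}\right)^{2}\right) 73 = \left(-130 + 0^{2}\right) 73 = \left(-130 + 0\right) 73 = \left(-130\right) 73 = -9490$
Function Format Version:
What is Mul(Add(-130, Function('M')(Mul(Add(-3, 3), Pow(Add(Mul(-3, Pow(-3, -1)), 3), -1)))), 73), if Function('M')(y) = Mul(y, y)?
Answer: -9490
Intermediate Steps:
Function('M')(y) = Pow(y, 2)
Mul(Add(-130, Function('M')(Mul(Add(-3, 3), Pow(Add(Mul(-3, Pow(-3, -1)), 3), -1)))), 73) = Mul(Add(-130, Pow(Mul(Add(-3, 3), Pow(Add(Mul(-3, Pow(-3, -1)), 3), -1)), 2)), 73) = Mul(Add(-130, Pow(Mul(0, Pow(Add(Mul(-3, Rational(-1, 3)), 3), -1)), 2)), 73) = Mul(Add(-130, Pow(Mul(0, Pow(Add(1, 3), -1)), 2)), 73) = Mul(Add(-130, Pow(Mul(0, Pow(4, -1)), 2)), 73) = Mul(Add(-130, Pow(Mul(0, Rational(1, 4)), 2)), 73) = Mul(Add(-130, Pow(0, 2)), 73) = Mul(Add(-130, 0), 73) = Mul(-130, 73) = -9490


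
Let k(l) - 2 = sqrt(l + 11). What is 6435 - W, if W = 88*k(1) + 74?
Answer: 6185 - 176*sqrt(3) ≈ 5880.2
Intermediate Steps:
k(l) = 2 + sqrt(11 + l) (k(l) = 2 + sqrt(l + 11) = 2 + sqrt(11 + l))
W = 250 + 176*sqrt(3) (W = 88*(2 + sqrt(11 + 1)) + 74 = 88*(2 + sqrt(12)) + 74 = 88*(2 + 2*sqrt(3)) + 74 = (176 + 176*sqrt(3)) + 74 = 250 + 176*sqrt(3) ≈ 554.84)
6435 - W = 6435 - (250 + 176*sqrt(3)) = 6435 + (-250 - 176*sqrt(3)) = 6185 - 176*sqrt(3)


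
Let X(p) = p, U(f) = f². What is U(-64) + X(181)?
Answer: 4277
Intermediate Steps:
U(-64) + X(181) = (-64)² + 181 = 4096 + 181 = 4277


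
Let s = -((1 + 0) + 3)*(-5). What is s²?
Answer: 400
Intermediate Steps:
s = 20 (s = -(1 + 3)*(-5) = -1*4*(-5) = -4*(-5) = 20)
s² = 20² = 400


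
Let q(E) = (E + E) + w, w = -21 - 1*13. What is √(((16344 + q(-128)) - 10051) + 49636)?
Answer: √55639 ≈ 235.88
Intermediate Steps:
w = -34 (w = -21 - 13 = -34)
q(E) = -34 + 2*E (q(E) = (E + E) - 34 = 2*E - 34 = -34 + 2*E)
√(((16344 + q(-128)) - 10051) + 49636) = √(((16344 + (-34 + 2*(-128))) - 10051) + 49636) = √(((16344 + (-34 - 256)) - 10051) + 49636) = √(((16344 - 290) - 10051) + 49636) = √((16054 - 10051) + 49636) = √(6003 + 49636) = √55639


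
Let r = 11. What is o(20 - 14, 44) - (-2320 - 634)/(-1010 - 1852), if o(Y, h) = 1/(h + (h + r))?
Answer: -16088/15741 ≈ -1.0220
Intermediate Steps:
o(Y, h) = 1/(11 + 2*h) (o(Y, h) = 1/(h + (h + 11)) = 1/(h + (11 + h)) = 1/(11 + 2*h))
o(20 - 14, 44) - (-2320 - 634)/(-1010 - 1852) = 1/(11 + 2*44) - (-2320 - 634)/(-1010 - 1852) = 1/(11 + 88) - (-2954)/(-2862) = 1/99 - (-2954)*(-1)/2862 = 1/99 - 1*1477/1431 = 1/99 - 1477/1431 = -16088/15741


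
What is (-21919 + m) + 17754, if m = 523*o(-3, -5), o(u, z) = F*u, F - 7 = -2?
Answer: -12010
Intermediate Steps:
F = 5 (F = 7 - 2 = 5)
o(u, z) = 5*u
m = -7845 (m = 523*(5*(-3)) = 523*(-15) = -7845)
(-21919 + m) + 17754 = (-21919 - 7845) + 17754 = -29764 + 17754 = -12010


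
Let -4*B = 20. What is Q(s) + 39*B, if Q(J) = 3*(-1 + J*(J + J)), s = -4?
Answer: -102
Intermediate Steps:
B = -5 (B = -1/4*20 = -5)
Q(J) = -3 + 6*J**2 (Q(J) = 3*(-1 + J*(2*J)) = 3*(-1 + 2*J**2) = -3 + 6*J**2)
Q(s) + 39*B = (-3 + 6*(-4)**2) + 39*(-5) = (-3 + 6*16) - 195 = (-3 + 96) - 195 = 93 - 195 = -102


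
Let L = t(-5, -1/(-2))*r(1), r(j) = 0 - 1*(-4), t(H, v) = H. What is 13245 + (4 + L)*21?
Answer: 12909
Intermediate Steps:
r(j) = 4 (r(j) = 0 + 4 = 4)
L = -20 (L = -5*4 = -20)
13245 + (4 + L)*21 = 13245 + (4 - 20)*21 = 13245 - 16*21 = 13245 - 336 = 12909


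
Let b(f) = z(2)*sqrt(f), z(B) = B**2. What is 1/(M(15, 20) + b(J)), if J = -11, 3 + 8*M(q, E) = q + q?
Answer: 216/11993 - 256*I*sqrt(11)/11993 ≈ 0.01801 - 0.070796*I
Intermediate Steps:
M(q, E) = -3/8 + q/4 (M(q, E) = -3/8 + (q + q)/8 = -3/8 + (2*q)/8 = -3/8 + q/4)
b(f) = 4*sqrt(f) (b(f) = 2**2*sqrt(f) = 4*sqrt(f))
1/(M(15, 20) + b(J)) = 1/((-3/8 + (1/4)*15) + 4*sqrt(-11)) = 1/((-3/8 + 15/4) + 4*(I*sqrt(11))) = 1/(27/8 + 4*I*sqrt(11))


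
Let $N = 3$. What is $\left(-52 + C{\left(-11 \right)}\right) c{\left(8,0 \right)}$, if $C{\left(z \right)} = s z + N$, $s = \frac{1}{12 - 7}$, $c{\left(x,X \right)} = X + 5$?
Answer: $-256$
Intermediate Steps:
$c{\left(x,X \right)} = 5 + X$
$s = \frac{1}{5} \approx 0.2$
$C{\left(z \right)} = 3 + \frac{z}{5}$ ($C{\left(z \right)} = \frac{z}{5} + 3 = 3 + \frac{z}{5}$)
$\left(-52 + C{\left(-11 \right)}\right) c{\left(8,0 \right)} = \left(-52 + \left(3 + \frac{1}{5} \left(-11\right)\right)\right) \left(5 + 0\right) = \left(-52 + \left(3 - \frac{11}{5}\right)\right) 5 = \left(-52 + \frac{4}{5}\right) 5 = \left(- \frac{256}{5}\right) 5 = -256$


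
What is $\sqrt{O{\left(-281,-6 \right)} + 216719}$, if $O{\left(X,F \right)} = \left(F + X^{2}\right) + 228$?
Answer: $3 \sqrt{32878} \approx 543.97$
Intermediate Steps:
$O{\left(X,F \right)} = 228 + F + X^{2}$
$\sqrt{O{\left(-281,-6 \right)} + 216719} = \sqrt{\left(228 - 6 + \left(-281\right)^{2}\right) + 216719} = \sqrt{\left(228 - 6 + 78961\right) + 216719} = \sqrt{79183 + 216719} = \sqrt{295902} = 3 \sqrt{32878}$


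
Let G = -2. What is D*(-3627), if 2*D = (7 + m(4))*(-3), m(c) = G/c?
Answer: 141453/4 ≈ 35363.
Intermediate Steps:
m(c) = -2/c
D = -39/4 (D = ((7 - 2/4)*(-3))/2 = ((7 - 2*¼)*(-3))/2 = ((7 - ½)*(-3))/2 = ((13/2)*(-3))/2 = (½)*(-39/2) = -39/4 ≈ -9.7500)
D*(-3627) = -39/4*(-3627) = 141453/4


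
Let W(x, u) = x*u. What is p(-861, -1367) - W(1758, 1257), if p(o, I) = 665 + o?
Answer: -2210002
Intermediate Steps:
W(x, u) = u*x
p(-861, -1367) - W(1758, 1257) = (665 - 861) - 1257*1758 = -196 - 1*2209806 = -196 - 2209806 = -2210002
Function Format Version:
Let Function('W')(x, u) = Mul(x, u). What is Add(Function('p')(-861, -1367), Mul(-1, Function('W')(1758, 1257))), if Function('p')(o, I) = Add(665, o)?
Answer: -2210002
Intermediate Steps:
Function('W')(x, u) = Mul(u, x)
Add(Function('p')(-861, -1367), Mul(-1, Function('W')(1758, 1257))) = Add(Add(665, -861), Mul(-1, Mul(1257, 1758))) = Add(-196, Mul(-1, 2209806)) = Add(-196, -2209806) = -2210002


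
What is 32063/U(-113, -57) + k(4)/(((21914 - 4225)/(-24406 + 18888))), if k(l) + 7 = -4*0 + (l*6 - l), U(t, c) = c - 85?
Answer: -577348635/2511838 ≈ -229.85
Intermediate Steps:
U(t, c) = -85 + c
k(l) = -7 + 5*l (k(l) = -7 + (-4*0 + (l*6 - l)) = -7 + (0 + (6*l - l)) = -7 + (0 + 5*l) = -7 + 5*l)
32063/U(-113, -57) + k(4)/(((21914 - 4225)/(-24406 + 18888))) = 32063/(-85 - 57) + (-7 + 5*4)/(((21914 - 4225)/(-24406 + 18888))) = 32063/(-142) + (-7 + 20)/((17689/(-5518))) = 32063*(-1/142) + 13/((17689*(-1/5518))) = -32063/142 + 13/(-17689/5518) = -32063/142 + 13*(-5518/17689) = -32063/142 - 71734/17689 = -577348635/2511838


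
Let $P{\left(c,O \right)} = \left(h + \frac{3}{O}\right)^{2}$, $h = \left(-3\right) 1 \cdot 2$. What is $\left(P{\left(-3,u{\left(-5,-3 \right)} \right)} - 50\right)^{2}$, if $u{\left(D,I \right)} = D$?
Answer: $\frac{25921}{625} \approx 41.474$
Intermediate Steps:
$h = -6$ ($h = \left(-3\right) 2 = -6$)
$P{\left(c,O \right)} = \left(-6 + \frac{3}{O}\right)^{2}$
$\left(P{\left(-3,u{\left(-5,-3 \right)} \right)} - 50\right)^{2} = \left(\frac{9 \left(1 - -10\right)^{2}}{25} - 50\right)^{2} = \left(9 \cdot \frac{1}{25} \left(1 + 10\right)^{2} - 50\right)^{2} = \left(9 \cdot \frac{1}{25} \cdot 11^{2} - 50\right)^{2} = \left(9 \cdot \frac{1}{25} \cdot 121 - 50\right)^{2} = \left(\frac{1089}{25} - 50\right)^{2} = \left(- \frac{161}{25}\right)^{2} = \frac{25921}{625}$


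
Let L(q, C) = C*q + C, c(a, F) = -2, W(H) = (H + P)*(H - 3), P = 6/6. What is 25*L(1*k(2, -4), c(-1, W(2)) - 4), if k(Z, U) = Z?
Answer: -450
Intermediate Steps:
P = 1 (P = 6*(1/6) = 1)
W(H) = (1 + H)*(-3 + H) (W(H) = (H + 1)*(H - 3) = (1 + H)*(-3 + H))
L(q, C) = C + C*q
25*L(1*k(2, -4), c(-1, W(2)) - 4) = 25*((-2 - 4)*(1 + 1*2)) = 25*(-6*(1 + 2)) = 25*(-6*3) = 25*(-18) = -450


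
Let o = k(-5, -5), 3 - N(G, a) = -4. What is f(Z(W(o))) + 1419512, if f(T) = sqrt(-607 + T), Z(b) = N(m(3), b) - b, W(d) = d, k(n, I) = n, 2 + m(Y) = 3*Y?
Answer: 1419512 + I*sqrt(595) ≈ 1.4195e+6 + 24.393*I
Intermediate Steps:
m(Y) = -2 + 3*Y
N(G, a) = 7 (N(G, a) = 3 - 1*(-4) = 3 + 4 = 7)
o = -5
Z(b) = 7 - b
f(Z(W(o))) + 1419512 = sqrt(-607 + (7 - 1*(-5))) + 1419512 = sqrt(-607 + (7 + 5)) + 1419512 = sqrt(-607 + 12) + 1419512 = sqrt(-595) + 1419512 = I*sqrt(595) + 1419512 = 1419512 + I*sqrt(595)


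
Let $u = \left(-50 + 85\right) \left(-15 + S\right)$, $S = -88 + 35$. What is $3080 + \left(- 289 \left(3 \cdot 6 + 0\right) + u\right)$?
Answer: $-4502$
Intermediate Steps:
$S = -53$
$u = -2380$ ($u = \left(-50 + 85\right) \left(-15 - 53\right) = 35 \left(-68\right) = -2380$)
$3080 + \left(- 289 \left(3 \cdot 6 + 0\right) + u\right) = 3080 - \left(2380 + 289 \left(3 \cdot 6 + 0\right)\right) = 3080 - \left(2380 + 289 \left(18 + 0\right)\right) = 3080 - 7582 = -4502$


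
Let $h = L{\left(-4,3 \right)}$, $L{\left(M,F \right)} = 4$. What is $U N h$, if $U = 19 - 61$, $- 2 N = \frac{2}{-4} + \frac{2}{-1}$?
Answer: $-210$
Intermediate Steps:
$N = \frac{5}{4}$ ($N = - \frac{\frac{2}{-4} + \frac{2}{-1}}{2} = - \frac{2 \left(- \frac{1}{4}\right) + 2 \left(-1\right)}{2} = - \frac{- \frac{1}{2} - 2}{2} = \left(- \frac{1}{2}\right) \left(- \frac{5}{2}\right) = \frac{5}{4} \approx 1.25$)
$U = -42$
$h = 4$
$U N h = - 42 \cdot \frac{5}{4} \cdot 4 = \left(-42\right) 5 = -210$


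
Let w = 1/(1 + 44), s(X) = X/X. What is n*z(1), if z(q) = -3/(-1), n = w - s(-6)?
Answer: -44/15 ≈ -2.9333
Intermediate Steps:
s(X) = 1
w = 1/45 ≈ 0.022222
n = -44/45 (n = 1/45 - 1*1 = 1/45 - 1 = -44/45 ≈ -0.97778)
z(q) = 3 (z(q) = -3*(-1) = 3)
n*z(1) = -44/45*3 = -44/15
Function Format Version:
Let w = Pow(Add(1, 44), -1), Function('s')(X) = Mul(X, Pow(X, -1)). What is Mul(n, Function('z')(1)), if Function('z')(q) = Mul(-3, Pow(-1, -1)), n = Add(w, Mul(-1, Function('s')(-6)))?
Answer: Rational(-44, 15) ≈ -2.9333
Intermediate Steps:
Function('s')(X) = 1
w = Rational(1, 45) (w = Pow(45, -1) = Rational(1, 45) ≈ 0.022222)
n = Rational(-44, 45) (n = Add(Rational(1, 45), Mul(-1, 1)) = Add(Rational(1, 45), -1) = Rational(-44, 45) ≈ -0.97778)
Function('z')(q) = 3 (Function('z')(q) = Mul(-3, -1) = 3)
Mul(n, Function('z')(1)) = Mul(Rational(-44, 45), 3) = Rational(-44, 15)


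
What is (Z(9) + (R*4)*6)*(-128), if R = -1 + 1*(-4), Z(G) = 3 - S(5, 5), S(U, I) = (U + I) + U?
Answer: 16896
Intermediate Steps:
S(U, I) = I + 2*U (S(U, I) = (I + U) + U = I + 2*U)
Z(G) = -12 (Z(G) = 3 - (5 + 2*5) = 3 - (5 + 10) = 3 - 1*15 = 3 - 15 = -12)
R = -5 (R = -1 - 4 = -5)
(Z(9) + (R*4)*6)*(-128) = (-12 - 5*4*6)*(-128) = (-12 - 20*6)*(-128) = (-12 - 120)*(-128) = -132*(-128) = 16896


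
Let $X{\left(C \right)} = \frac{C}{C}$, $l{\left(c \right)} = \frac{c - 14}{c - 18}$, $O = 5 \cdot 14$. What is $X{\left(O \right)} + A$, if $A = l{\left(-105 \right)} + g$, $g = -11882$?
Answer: $- \frac{1461244}{123} \approx -11880.0$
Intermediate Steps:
$O = 70$
$l{\left(c \right)} = \frac{-14 + c}{-18 + c}$
$A = - \frac{1461367}{123}$ ($A = \frac{-14 - 105}{-18 - 105} - 11882 = \frac{1}{-123} \left(-119\right) - 11882 = \left(- \frac{1}{123}\right) \left(-119\right) - 11882 = \frac{119}{123} - 11882 = - \frac{1461367}{123} \approx -11881.0$)
$X{\left(C \right)} = 1$
$X{\left(O \right)} + A = 1 - \frac{1461367}{123} = - \frac{1461244}{123}$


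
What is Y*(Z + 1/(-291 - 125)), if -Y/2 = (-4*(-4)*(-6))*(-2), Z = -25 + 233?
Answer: -1038324/13 ≈ -79871.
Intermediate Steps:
Z = 208
Y = -384 (Y = -2*-4*(-4)*(-6)*(-2) = -2*16*(-6)*(-2) = -(-192)*(-2) = -2*192 = -384)
Y*(Z + 1/(-291 - 125)) = -384*(208 + 1/(-291 - 125)) = -384*(208 + 1/(-416)) = -384*(208 - 1/416) = -384*86527/416 = -1038324/13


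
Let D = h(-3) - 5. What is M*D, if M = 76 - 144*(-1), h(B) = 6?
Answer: 220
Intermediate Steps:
D = 1 (D = 6 - 5 = 1)
M = 220 (M = 76 + 144 = 220)
M*D = 220*1 = 220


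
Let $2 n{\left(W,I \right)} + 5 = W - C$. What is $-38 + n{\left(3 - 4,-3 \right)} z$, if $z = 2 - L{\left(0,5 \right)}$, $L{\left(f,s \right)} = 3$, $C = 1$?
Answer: $- \frac{69}{2} \approx -34.5$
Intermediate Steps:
$z = -1$ ($z = 2 - 3 = -1$)
$n{\left(W,I \right)} = -3 + \frac{W}{2}$ ($n{\left(W,I \right)} = - \frac{5}{2} + \frac{W - 1}{2} = - \frac{5}{2} + \frac{-1 + W}{2} = - \frac{5}{2} + \left(- \frac{1}{2} + \frac{W}{2}\right) = -3 + \frac{W}{2}$)
$-38 + n{\left(3 - 4,-3 \right)} z = -38 + \left(-3 + \frac{3 - 4}{2}\right) \left(-1\right) = -38 + \left(-3 + \frac{1}{2} \left(-1\right)\right) \left(-1\right) = -38 + \left(-3 - \frac{1}{2}\right) \left(-1\right) = -38 - - \frac{7}{2} = -38 + \frac{7}{2} = - \frac{69}{2}$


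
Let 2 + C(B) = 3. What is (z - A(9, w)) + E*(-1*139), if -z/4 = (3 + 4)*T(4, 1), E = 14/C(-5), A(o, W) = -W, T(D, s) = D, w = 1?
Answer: -2057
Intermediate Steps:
C(B) = 1 (C(B) = -2 + 3 = 1)
E = 14 (E = 14/1 = 14*1 = 14)
z = -112 (z = -4*(3 + 4)*4 = -28*4 = -4*28 = -112)
(z - A(9, w)) + E*(-1*139) = (-112 - (-1)) + 14*(-1*139) = (-112 - 1*(-1)) + 14*(-139) = (-112 + 1) - 1946 = -111 - 1946 = -2057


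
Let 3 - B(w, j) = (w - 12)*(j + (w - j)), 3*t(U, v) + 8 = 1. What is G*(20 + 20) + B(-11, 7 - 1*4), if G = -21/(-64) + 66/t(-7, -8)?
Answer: -76625/56 ≈ -1368.3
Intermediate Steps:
t(U, v) = -7/3 (t(U, v) = -8/3 + (⅓)*1 = -8/3 + ⅓ = -7/3)
B(w, j) = 3 - w*(-12 + w) (B(w, j) = 3 - (w - 12)*(j + (w - j)) = 3 - (-12 + w)*w = 3 - w*(-12 + w))
G = -12525/448 (G = -21/(-64) + 66/(-7/3) = -21*(-1/64) + 66*(-3/7) = 21/64 - 198/7 = -12525/448 ≈ -27.958)
G*(20 + 20) + B(-11, 7 - 1*4) = -12525*(20 + 20)/448 + (3 - 1*(-11)² + 12*(-11)) = -12525/448*40 + (3 - 1*121 - 132) = -62625/56 + (3 - 121 - 132) = -62625/56 - 250 = -76625/56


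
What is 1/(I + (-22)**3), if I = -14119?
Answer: -1/24767 ≈ -4.0376e-5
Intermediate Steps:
1/(I + (-22)**3) = 1/(-14119 + (-22)**3) = 1/(-14119 - 10648) = 1/(-24767) = -1/24767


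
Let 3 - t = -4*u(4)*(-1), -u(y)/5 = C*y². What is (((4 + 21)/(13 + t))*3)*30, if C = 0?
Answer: 1125/8 ≈ 140.63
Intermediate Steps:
u(y) = 0 (u(y) = -0*y² = -5*0 = 0)
t = 3 (t = 3 - (-4*0)*(-1) = 3 - 0*(-1) = 3 - 1*0 = 3 + 0 = 3)
(((4 + 21)/(13 + t))*3)*30 = (((4 + 21)/(13 + 3))*3)*30 = ((25/16)*3)*30 = (75/16)*30 = 1125/8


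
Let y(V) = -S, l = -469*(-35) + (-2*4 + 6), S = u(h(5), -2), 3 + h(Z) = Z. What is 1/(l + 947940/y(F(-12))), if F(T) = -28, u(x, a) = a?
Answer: 1/490383 ≈ 2.0392e-6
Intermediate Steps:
h(Z) = -3 + Z
S = -2
l = 16413 (l = 16415 + (-8 + 6) = 16415 - 2 = 16413)
y(V) = 2 (y(V) = -1*(-2) = 2)
1/(l + 947940/y(F(-12))) = 1/(16413 + 947940/2) = 1/(16413 + 947940*(1/2)) = 1/(16413 + 473970) = 1/490383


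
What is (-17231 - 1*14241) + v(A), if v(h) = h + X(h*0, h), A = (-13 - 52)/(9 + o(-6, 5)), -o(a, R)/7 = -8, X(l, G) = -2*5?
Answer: -31483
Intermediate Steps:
X(l, G) = -10
o(a, R) = 56 (o(a, R) = -7*(-8) = 56)
A = -1 (A = (-13 - 52)/(9 + 56) = -65/65 = -65*1/65 = -1)
v(h) = -10 + h (v(h) = h - 10 = -10 + h)
(-17231 - 1*14241) + v(A) = (-17231 - 1*14241) + (-10 - 1) = (-17231 - 14241) - 11 = -31472 - 11 = -31483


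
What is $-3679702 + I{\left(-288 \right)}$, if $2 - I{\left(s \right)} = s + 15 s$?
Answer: $-3675092$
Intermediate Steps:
$I{\left(s \right)} = 2 - 16 s$ ($I{\left(s \right)} = 2 - \left(s + 15 s\right) = 2 - 16 s$)
$-3679702 + I{\left(-288 \right)} = -3679702 + \left(2 - -4608\right) = -3679702 + \left(2 + 4608\right) = -3679702 + 4610 = -3675092$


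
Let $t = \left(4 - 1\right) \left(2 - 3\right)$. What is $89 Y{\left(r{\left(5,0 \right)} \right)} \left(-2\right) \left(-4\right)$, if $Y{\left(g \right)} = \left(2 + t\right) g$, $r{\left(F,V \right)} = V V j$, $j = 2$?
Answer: $0$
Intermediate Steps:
$t = -3$ ($t = 3 \left(-1\right) = -3$)
$r{\left(F,V \right)} = 2 V^{2}$ ($r{\left(F,V \right)} = V V 2 = V^{2} \cdot 2 = 2 V^{2}$)
$Y{\left(g \right)} = - g$ ($Y{\left(g \right)} = \left(2 - 3\right) g = - g$)
$89 Y{\left(r{\left(5,0 \right)} \right)} \left(-2\right) \left(-4\right) = 89 - 2 \cdot 0^{2} \left(-2\right) \left(-4\right) = 89 - 2 \cdot 0 \left(-2\right) \left(-4\right) = 89 \left(-1\right) 0 \left(-2\right) \left(-4\right) = 89 \cdot 0 \left(-2\right) \left(-4\right) = 89 \cdot 0 \left(-4\right) = 89 \cdot 0 = 0$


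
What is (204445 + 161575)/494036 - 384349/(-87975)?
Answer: 55520713016/10865704275 ≈ 5.1097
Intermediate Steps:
(204445 + 161575)/494036 - 384349/(-87975) = 366020*(1/494036) - 384349*(-1/87975) = 91505/123509 + 384349/87975 = 55520713016/10865704275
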